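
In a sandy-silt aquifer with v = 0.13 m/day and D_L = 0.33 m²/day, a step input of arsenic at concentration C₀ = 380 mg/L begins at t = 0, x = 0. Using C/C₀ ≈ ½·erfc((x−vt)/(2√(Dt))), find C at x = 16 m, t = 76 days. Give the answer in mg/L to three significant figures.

For a continuous step input, C/C₀ ≈ ½·erfc((x−vt)/(2√(Dt))).
vt = 0.13 × 76 = 9.88 m and 2√(Dt) = 2√(0.33 × 76) = 10.02 m.
Argument (x−vt)/(2√(Dt)) = (16 − 9.88)/10.02 = 0.6108; ½·erfc(0.6108) = 0.1938.
C = 380 × 0.1938 = 73.6 mg/L.

73.6 mg/L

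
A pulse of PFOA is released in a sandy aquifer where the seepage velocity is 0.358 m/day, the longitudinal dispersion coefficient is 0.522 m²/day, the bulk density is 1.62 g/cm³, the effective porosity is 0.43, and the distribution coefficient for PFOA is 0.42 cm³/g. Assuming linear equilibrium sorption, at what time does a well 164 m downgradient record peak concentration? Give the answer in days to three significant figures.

Retardation factor R = 1 + ρ_b·K_d/n = 1 + 1.62 × 0.42/0.43 = 2.582.
Sorption retards both mechanisms: v_R = v/R = 0.1387 m/day, D_R = D/R = 0.2022 m²/day.
Peak time from v_R²t² + 2D_R t − x² = 0: t = (√(D_R² + v_R²x²) − D_R)/v_R².
√(D_R² + v_R²x²) = √(0.2022² + 0.1387² × 164²) = 22.75; v_R² = 0.01924.
t = (22.75 − 0.2022)/0.01924 = 1170 days.

1170 days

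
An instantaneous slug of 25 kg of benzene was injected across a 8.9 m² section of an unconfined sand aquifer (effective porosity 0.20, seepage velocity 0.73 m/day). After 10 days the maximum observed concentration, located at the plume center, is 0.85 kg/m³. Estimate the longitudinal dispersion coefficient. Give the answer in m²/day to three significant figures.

2.17 m²/day

At the plume center C_max = M/(n_e·A·√(4πDt)), so D = M²/(4πt·(n_e·A·C_max)²).
n_e·A·C_max = 0.20 × 8.9 × 0.85 = 1.513 kg/m.
D = 25²/(4π × 10 × 1.513²) = 2.17 m²/day.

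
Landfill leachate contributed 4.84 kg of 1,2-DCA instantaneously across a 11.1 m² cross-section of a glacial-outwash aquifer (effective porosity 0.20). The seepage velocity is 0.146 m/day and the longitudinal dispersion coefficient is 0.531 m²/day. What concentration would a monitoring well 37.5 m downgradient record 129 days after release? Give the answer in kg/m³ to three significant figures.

0.0208 kg/m³

For an instantaneous plane source, C(x,t) = M/(n_e·A·√(4πDt)) · exp(−(x−vt)²/(4Dt)), with n_e·A the pore (flow) area.
Plume center vt = 0.146 × 129 = 18.834 m, so the well at 37.5 m is 18.666 m downgradient of the peak.
√(4πDt) = 29.34 m, giving peak height M/(n_e·A·√(4πDt)) = 4.84/(0.20 × 11.1 × 29.34) = 0.07431 kg/m³.
(x−vt)²/(4Dt) = (18.666)²/(4 × 0.531 × 129) = 1.272; exp(−1.272) = 0.2803.
C = 0.07431 × 0.2803 = 0.0208 kg/m³.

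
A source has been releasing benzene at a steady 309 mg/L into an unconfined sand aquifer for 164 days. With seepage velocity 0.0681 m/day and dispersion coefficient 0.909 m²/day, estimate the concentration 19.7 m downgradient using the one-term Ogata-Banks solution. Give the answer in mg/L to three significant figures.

For a continuous step input, C/C₀ ≈ ½·erfc((x−vt)/(2√(Dt))).
vt = 0.0681 × 164 = 11.1684 m and 2√(Dt) = 2√(0.909 × 164) = 24.42 m.
Argument (x−vt)/(2√(Dt)) = (19.7 − 11.1684)/24.42 = 0.3494; ½·erfc(0.3494) = 0.3106.
C = 309 × 0.3106 = 96.0 mg/L.

96.0 mg/L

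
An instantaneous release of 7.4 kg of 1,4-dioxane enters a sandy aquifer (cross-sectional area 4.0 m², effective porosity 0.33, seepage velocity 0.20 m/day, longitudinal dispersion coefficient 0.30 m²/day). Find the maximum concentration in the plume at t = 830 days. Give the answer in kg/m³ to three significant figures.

The peak of an instantaneous 1D plume sits at x = vt; there the Gaussian factor is 1 and C_max = M/(n_e·A·√(4πDt)), where n_e·A is the pore area the mass is dissolved in.
√(4πDt) = √(4π × 0.30 × 830) = 55.94 m, so C_max = 7.4/(0.33 × 4.0 × 55.94) = 0.100 kg/m³.

0.100 kg/m³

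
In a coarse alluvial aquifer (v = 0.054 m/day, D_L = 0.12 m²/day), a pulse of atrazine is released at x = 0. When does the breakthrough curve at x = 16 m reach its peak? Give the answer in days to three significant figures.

For the 1D instantaneous-source solution, setting ∂C/∂t = 0 at fixed x gives v²t² + 2Dt − x² = 0, so t = (√(D² + v²x²) − D)/v².
√(D² + v²x²) = √(0.12² + 0.054² × 16²) = 0.8723; v² = 0.002916.
t = (0.8723 − 0.12)/0.002916 = 258 days (vs. the pure-advection estimate x/v = 296 d).

258 days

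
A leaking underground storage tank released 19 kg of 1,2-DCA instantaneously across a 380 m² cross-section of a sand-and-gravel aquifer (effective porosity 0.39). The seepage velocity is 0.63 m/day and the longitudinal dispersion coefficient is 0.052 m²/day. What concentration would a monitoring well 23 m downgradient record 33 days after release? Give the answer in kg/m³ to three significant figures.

For an instantaneous plane source, C(x,t) = M/(n_e·A·√(4πDt)) · exp(−(x−vt)²/(4Dt)), with n_e·A the pore (flow) area.
Plume center vt = 0.63 × 33 = 20.79 m, so the well at 23 m is 2.21 m downgradient of the peak.
√(4πDt) = 4.644 m, giving peak height M/(n_e·A·√(4πDt)) = 19/(0.39 × 380 × 4.644) = 0.02761 kg/m³.
(x−vt)²/(4Dt) = (2.21)²/(4 × 0.052 × 33) = 0.7116; exp(−0.7116) = 0.4909.
C = 0.02761 × 0.4909 = 0.0136 kg/m³.

0.0136 kg/m³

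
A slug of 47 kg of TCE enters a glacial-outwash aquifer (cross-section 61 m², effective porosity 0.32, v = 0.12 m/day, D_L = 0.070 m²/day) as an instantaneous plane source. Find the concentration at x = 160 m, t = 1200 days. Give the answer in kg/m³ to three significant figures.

0.0346 kg/m³

For an instantaneous plane source, C(x,t) = M/(n_e·A·√(4πDt)) · exp(−(x−vt)²/(4Dt)), with n_e·A the pore (flow) area.
Plume center vt = 0.12 × 1200 = 144 m, so the well at 160 m is 16 m downgradient of the peak.
√(4πDt) = 32.49 m, giving peak height M/(n_e·A·√(4πDt)) = 47/(0.32 × 61 × 32.49) = 0.07411 kg/m³.
(x−vt)²/(4Dt) = (16)²/(4 × 0.070 × 1200) = 0.7619; exp(−0.7619) = 0.4668.
C = 0.07411 × 0.4668 = 0.0346 kg/m³.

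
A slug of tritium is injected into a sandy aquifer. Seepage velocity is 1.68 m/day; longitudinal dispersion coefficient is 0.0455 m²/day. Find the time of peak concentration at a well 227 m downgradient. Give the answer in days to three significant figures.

For the 1D instantaneous-source solution, setting ∂C/∂t = 0 at fixed x gives v²t² + 2Dt − x² = 0, so t = (√(D² + v²x²) − D)/v².
√(D² + v²x²) = √(0.0455² + 1.68² × 227²) = 381.4; v² = 2.8224.
t = (381.4 − 0.0455)/2.8224 = 135 days (vs. the pure-advection estimate x/v = 135 d).

135 days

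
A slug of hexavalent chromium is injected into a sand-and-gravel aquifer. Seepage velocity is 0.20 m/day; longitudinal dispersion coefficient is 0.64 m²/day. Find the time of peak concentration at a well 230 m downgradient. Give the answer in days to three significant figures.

For the 1D instantaneous-source solution, setting ∂C/∂t = 0 at fixed x gives v²t² + 2Dt − x² = 0, so t = (√(D² + v²x²) − D)/v².
√(D² + v²x²) = √(0.64² + 0.20² × 230²) = 46.00; v² = 0.04.
t = (46.00 − 0.64)/0.04 = 1130 days (vs. the pure-advection estimate x/v = 1150 d).

1130 days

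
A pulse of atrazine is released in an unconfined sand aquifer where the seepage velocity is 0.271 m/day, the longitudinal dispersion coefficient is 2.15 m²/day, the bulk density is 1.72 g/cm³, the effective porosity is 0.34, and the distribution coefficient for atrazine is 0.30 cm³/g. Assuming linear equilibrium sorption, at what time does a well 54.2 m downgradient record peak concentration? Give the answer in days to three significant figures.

Retardation factor R = 1 + ρ_b·K_d/n = 1 + 1.72 × 0.30/0.34 = 2.518.
Sorption retards both mechanisms: v_R = v/R = 0.1076 m/day, D_R = D/R = 0.8539 m²/day.
Peak time from v_R²t² + 2D_R t − x² = 0: t = (√(D_R² + v_R²x²) − D_R)/v_R².
√(D_R² + v_R²x²) = √(0.8539² + 0.1076² × 54.2²) = 5.894; v_R² = 0.01158.
t = (5.894 − 0.8539)/0.01158 = 435 days.

435 days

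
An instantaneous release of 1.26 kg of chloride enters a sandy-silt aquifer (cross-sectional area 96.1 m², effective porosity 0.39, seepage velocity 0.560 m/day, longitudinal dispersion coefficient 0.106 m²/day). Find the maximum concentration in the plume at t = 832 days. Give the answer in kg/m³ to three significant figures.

0.00101 kg/m³

The peak of an instantaneous 1D plume sits at x = vt; there the Gaussian factor is 1 and C_max = M/(n_e·A·√(4πDt)), where n_e·A is the pore area the mass is dissolved in.
√(4πDt) = √(4π × 0.106 × 832) = 33.29 m, so C_max = 1.26/(0.39 × 96.1 × 33.29) = 0.00101 kg/m³.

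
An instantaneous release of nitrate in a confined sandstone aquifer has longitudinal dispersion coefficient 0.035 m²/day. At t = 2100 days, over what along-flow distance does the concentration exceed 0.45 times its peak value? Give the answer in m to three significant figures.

30.6 m

The plume is Gaussian with σ = √(2Dt) = √(2 × 0.035 × 2100) = 12.12 m.
C/C_peak = exp(−Δx²/(2σ²)) = 0.45 ⇒ Δx = σ·√(−2 ln 0.45) = 12.12 × 1.264 = 15.32 m.
Width = 2Δx = 30.6 m.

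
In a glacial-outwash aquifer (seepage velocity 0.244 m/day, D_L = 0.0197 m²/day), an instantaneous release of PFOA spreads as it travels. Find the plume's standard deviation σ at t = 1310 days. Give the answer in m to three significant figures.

7.18 m

Dispersive spreading gives a Gaussian with σ² = 2Dt; advection only shifts the center.
σ = √(2 × 0.0197 × 1310) = 7.18 m.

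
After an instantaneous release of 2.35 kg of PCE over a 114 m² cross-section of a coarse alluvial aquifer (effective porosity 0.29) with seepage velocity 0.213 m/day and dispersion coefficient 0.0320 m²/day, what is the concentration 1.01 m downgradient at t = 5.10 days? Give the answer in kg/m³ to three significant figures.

0.0492 kg/m³

For an instantaneous plane source, C(x,t) = M/(n_e·A·√(4πDt)) · exp(−(x−vt)²/(4Dt)), with n_e·A the pore (flow) area.
Plume center vt = 0.213 × 5.10 = 1.0863 m, so the well at 1.01 m is 0.0763 m upgradient of the peak.
√(4πDt) = 1.432 m, giving peak height M/(n_e·A·√(4πDt)) = 2.35/(0.29 × 114 × 1.432) = 0.04964 kg/m³.
(x−vt)²/(4Dt) = (-0.0763)²/(4 × 0.0320 × 5.10) = 0.008918; exp(−0.008918) = 0.9911.
C = 0.04964 × 0.9911 = 0.0492 kg/m³.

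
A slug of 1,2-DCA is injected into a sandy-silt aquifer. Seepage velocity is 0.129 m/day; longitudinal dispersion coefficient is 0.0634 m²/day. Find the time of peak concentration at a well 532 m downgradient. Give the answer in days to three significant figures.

4120 days

For the 1D instantaneous-source solution, setting ∂C/∂t = 0 at fixed x gives v²t² + 2Dt − x² = 0, so t = (√(D² + v²x²) − D)/v².
√(D² + v²x²) = √(0.0634² + 0.129² × 532²) = 68.63; v² = 0.016641.
t = (68.63 − 0.0634)/0.016641 = 4120 days (vs. the pure-advection estimate x/v = 4120 d).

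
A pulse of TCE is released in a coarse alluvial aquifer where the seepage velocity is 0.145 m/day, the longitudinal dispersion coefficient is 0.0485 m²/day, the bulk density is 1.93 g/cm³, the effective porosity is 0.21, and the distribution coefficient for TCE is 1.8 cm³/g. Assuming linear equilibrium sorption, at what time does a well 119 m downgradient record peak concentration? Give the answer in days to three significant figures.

14400 days

Retardation factor R = 1 + ρ_b·K_d/n = 1 + 1.93 × 1.8/0.21 = 17.54.
Sorption retards both mechanisms: v_R = v/R = 0.008267 m/day, D_R = D/R = 0.002765 m²/day.
Peak time from v_R²t² + 2D_R t − x² = 0: t = (√(D_R² + v_R²x²) − D_R)/v_R².
√(D_R² + v_R²x²) = √(0.002765² + 0.008267² × 119²) = 0.9838; v_R² = 6.834e-05.
t = (0.9838 − 0.002765)/6.834e-05 = 14400 days.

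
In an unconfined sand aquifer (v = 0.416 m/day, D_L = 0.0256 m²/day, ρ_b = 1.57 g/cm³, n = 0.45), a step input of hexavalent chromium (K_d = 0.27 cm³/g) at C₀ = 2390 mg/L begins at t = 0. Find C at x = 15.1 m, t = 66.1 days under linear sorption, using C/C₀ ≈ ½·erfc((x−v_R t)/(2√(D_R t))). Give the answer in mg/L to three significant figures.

569 mg/L

Retardation factor R = 1 + ρ_b·K_d/n = 1 + 1.57 × 0.27/0.45 = 1.942.
Sorption retards both mechanisms: v_R = v/R = 0.2142 m/day, D_R = D/R = 0.01318 m²/day.
v_R·t = 0.2142 × 66.1 = 14.15862 m; 2√(D_R t) = 1.867 m; argument = (15.1 − 14.15862)/1.867 = 0.5042.
C = C₀ × ½·erfc(0.5042) = 2390 × 0.2379 = 569 mg/L.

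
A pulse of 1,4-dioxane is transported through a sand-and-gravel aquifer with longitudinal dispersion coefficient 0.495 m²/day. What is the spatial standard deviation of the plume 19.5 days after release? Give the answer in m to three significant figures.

4.39 m

Dispersive spreading gives a Gaussian with σ² = 2Dt; advection only shifts the center.
σ = √(2 × 0.495 × 19.5) = 4.39 m.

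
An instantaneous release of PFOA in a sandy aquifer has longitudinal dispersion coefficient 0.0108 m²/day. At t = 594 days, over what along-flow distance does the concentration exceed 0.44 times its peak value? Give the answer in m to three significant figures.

9.18 m

The plume is Gaussian with σ = √(2Dt) = √(2 × 0.0108 × 594) = 3.582 m.
C/C_peak = exp(−Δx²/(2σ²)) = 0.44 ⇒ Δx = σ·√(−2 ln 0.44) = 3.582 × 1.281 = 4.589 m.
Width = 2Δx = 9.18 m.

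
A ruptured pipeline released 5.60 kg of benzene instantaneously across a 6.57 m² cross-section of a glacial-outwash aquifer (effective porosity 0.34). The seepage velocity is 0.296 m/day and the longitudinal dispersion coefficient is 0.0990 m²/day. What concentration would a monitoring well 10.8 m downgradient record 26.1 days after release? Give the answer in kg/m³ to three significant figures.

0.176 kg/m³

For an instantaneous plane source, C(x,t) = M/(n_e·A·√(4πDt)) · exp(−(x−vt)²/(4Dt)), with n_e·A the pore (flow) area.
Plume center vt = 0.296 × 26.1 = 7.7256 m, so the well at 10.8 m is 3.0744 m downgradient of the peak.
√(4πDt) = 5.698 m, giving peak height M/(n_e·A·√(4πDt)) = 5.60/(0.34 × 6.57 × 5.698) = 0.4400 kg/m³.
(x−vt)²/(4Dt) = (3.0744)²/(4 × 0.0990 × 26.1) = 0.9145; exp(−0.9145) = 0.4007.
C = 0.4400 × 0.4007 = 0.176 kg/m³.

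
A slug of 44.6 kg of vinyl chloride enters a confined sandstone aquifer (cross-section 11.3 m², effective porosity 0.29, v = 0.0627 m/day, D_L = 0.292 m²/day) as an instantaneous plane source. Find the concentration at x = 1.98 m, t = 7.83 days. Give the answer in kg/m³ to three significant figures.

For an instantaneous plane source, C(x,t) = M/(n_e·A·√(4πDt)) · exp(−(x−vt)²/(4Dt)), with n_e·A the pore (flow) area.
Plume center vt = 0.0627 × 7.83 = 0.490941 m, so the well at 1.98 m is 1.489059 m downgradient of the peak.
√(4πDt) = 5.360 m, giving peak height M/(n_e·A·√(4πDt)) = 44.6/(0.29 × 11.3 × 5.360) = 2.539 kg/m³.
(x−vt)²/(4Dt) = (1.489059)²/(4 × 0.292 × 7.83) = 0.2424; exp(−0.2424) = 0.7847.
C = 2.539 × 0.7847 = 1.99 kg/m³.

1.99 kg/m³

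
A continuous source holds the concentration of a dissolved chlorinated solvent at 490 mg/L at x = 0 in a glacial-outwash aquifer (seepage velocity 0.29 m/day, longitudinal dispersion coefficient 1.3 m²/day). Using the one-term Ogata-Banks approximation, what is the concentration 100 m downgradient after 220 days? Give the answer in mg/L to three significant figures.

31.9 mg/L

For a continuous step input, C/C₀ ≈ ½·erfc((x−vt)/(2√(Dt))).
vt = 0.29 × 220 = 63.8 m and 2√(Dt) = 2√(1.3 × 220) = 33.82 m.
Argument (x−vt)/(2√(Dt)) = (100 − 63.8)/33.82 = 1.070; ½·erfc(1.070) = 0.06511.
C = 490 × 0.06511 = 31.9 mg/L.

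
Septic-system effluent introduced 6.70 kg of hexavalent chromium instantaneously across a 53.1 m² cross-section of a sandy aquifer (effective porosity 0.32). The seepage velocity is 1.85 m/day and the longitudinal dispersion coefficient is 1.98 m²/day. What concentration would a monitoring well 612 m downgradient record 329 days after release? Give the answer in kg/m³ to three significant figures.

0.00434 kg/m³

For an instantaneous plane source, C(x,t) = M/(n_e·A·√(4πDt)) · exp(−(x−vt)²/(4Dt)), with n_e·A the pore (flow) area.
Plume center vt = 1.85 × 329 = 608.65 m, so the well at 612 m is 3.35 m downgradient of the peak.
√(4πDt) = 90.48 m, giving peak height M/(n_e·A·√(4πDt)) = 6.70/(0.32 × 53.1 × 90.48) = 0.004358 kg/m³.
(x−vt)²/(4Dt) = (3.35)²/(4 × 1.98 × 329) = 0.004307; exp(−0.004307) = 0.9957.
C = 0.004358 × 0.9957 = 0.00434 kg/m³.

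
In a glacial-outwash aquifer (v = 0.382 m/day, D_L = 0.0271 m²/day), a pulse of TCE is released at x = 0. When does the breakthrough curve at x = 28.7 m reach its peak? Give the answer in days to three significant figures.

74.9 days

For the 1D instantaneous-source solution, setting ∂C/∂t = 0 at fixed x gives v²t² + 2Dt − x² = 0, so t = (√(D² + v²x²) − D)/v².
√(D² + v²x²) = √(0.0271² + 0.382² × 28.7²) = 10.96; v² = 0.145924.
t = (10.96 − 0.0271)/0.145924 = 74.9 days (vs. the pure-advection estimate x/v = 75.1 d).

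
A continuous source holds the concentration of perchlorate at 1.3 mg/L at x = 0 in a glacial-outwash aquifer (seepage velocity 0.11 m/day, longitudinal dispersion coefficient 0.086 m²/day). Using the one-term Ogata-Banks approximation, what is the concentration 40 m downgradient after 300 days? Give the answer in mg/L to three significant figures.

0.214 mg/L

For a continuous step input, C/C₀ ≈ ½·erfc((x−vt)/(2√(Dt))).
vt = 0.11 × 300 = 33 m and 2√(Dt) = 2√(0.086 × 300) = 10.16 m.
Argument (x−vt)/(2√(Dt)) = (40 − 33)/10.16 = 0.6890; ½·erfc(0.6890) = 0.1649.
C = 1.3 × 0.1649 = 0.214 mg/L.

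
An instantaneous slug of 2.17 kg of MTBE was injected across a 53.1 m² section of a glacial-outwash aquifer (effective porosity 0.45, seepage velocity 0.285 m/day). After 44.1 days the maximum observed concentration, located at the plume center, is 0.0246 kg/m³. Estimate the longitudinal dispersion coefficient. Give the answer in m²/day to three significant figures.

At the plume center C_max = M/(n_e·A·√(4πDt)), so D = M²/(4πt·(n_e·A·C_max)²).
n_e·A·C_max = 0.45 × 53.1 × 0.0246 = 0.5878 kg/m.
D = 2.17²/(4π × 44.1 × 0.5878²) = 0.0246 m²/day.

0.0246 m²/day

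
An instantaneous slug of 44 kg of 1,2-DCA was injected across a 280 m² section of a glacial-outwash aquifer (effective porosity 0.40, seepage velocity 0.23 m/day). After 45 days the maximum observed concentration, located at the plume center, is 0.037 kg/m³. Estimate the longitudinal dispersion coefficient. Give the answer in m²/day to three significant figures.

0.199 m²/day

At the plume center C_max = M/(n_e·A·√(4πDt)), so D = M²/(4πt·(n_e·A·C_max)²).
n_e·A·C_max = 0.40 × 280 × 0.037 = 4.144 kg/m.
D = 44²/(4π × 45 × 4.144²) = 0.199 m²/day.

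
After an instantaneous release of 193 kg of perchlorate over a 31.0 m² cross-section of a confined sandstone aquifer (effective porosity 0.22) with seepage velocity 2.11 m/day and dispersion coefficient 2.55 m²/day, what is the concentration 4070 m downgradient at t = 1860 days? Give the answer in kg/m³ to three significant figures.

For an instantaneous plane source, C(x,t) = M/(n_e·A·√(4πDt)) · exp(−(x−vt)²/(4Dt)), with n_e·A the pore (flow) area.
Plume center vt = 2.11 × 1860 = 3924.6 m, so the well at 4070 m is 145.4 m downgradient of the peak.
√(4πDt) = 244.1 m, giving peak height M/(n_e·A·√(4πDt)) = 193/(0.22 × 31.0 × 244.1) = 0.1159 kg/m³.
(x−vt)²/(4Dt) = (145.4)²/(4 × 2.55 × 1860) = 1.114; exp(−1.114) = 0.3282.
C = 0.1159 × 0.3282 = 0.0380 kg/m³.

0.0380 kg/m³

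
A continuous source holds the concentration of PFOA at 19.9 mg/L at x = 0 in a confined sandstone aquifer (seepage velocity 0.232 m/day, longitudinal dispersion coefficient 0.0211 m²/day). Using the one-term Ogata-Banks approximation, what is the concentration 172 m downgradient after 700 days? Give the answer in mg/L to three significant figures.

For a continuous step input, C/C₀ ≈ ½·erfc((x−vt)/(2√(Dt))).
vt = 0.232 × 700 = 162.4 m and 2√(Dt) = 2√(0.0211 × 700) = 7.686 m.
Argument (x−vt)/(2√(Dt)) = (172 − 162.4)/7.686 = 1.249; ½·erfc(1.249) = 0.03867.
C = 19.9 × 0.03867 = 0.770 mg/L.

0.770 mg/L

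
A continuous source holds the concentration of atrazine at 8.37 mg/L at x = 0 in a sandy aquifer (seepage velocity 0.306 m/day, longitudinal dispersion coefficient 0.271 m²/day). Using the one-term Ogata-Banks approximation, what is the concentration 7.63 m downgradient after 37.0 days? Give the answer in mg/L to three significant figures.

6.66 mg/L

For a continuous step input, C/C₀ ≈ ½·erfc((x−vt)/(2√(Dt))).
vt = 0.306 × 37.0 = 11.322 m and 2√(Dt) = 2√(0.271 × 37.0) = 6.333 m.
Argument (x−vt)/(2√(Dt)) = (7.63 − 11.322)/6.333 = -0.5830; ½·erfc(-0.5830) = 0.7952.
C = 8.37 × 0.7952 = 6.66 mg/L.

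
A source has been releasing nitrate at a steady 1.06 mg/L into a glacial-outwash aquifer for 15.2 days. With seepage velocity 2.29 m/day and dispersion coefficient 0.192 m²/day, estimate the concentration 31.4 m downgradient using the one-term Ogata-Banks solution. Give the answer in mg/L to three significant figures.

For a continuous step input, C/C₀ ≈ ½·erfc((x−vt)/(2√(Dt))).
vt = 2.29 × 15.2 = 34.808 m and 2√(Dt) = 2√(0.192 × 15.2) = 3.417 m.
Argument (x−vt)/(2√(Dt)) = (31.4 − 34.808)/3.417 = -0.9974; ½·erfc(-0.9974) = 0.9208.
C = 1.06 × 0.9208 = 0.976 mg/L.

0.976 mg/L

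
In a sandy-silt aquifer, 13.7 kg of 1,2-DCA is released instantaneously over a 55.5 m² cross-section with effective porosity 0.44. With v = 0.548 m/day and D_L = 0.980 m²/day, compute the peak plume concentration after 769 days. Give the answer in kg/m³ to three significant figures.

The peak of an instantaneous 1D plume sits at x = vt; there the Gaussian factor is 1 and C_max = M/(n_e·A·√(4πDt)), where n_e·A is the pore area the mass is dissolved in.
√(4πDt) = √(4π × 0.980 × 769) = 97.32 m, so C_max = 13.7/(0.44 × 55.5 × 97.32) = 0.00576 kg/m³.

0.00576 kg/m³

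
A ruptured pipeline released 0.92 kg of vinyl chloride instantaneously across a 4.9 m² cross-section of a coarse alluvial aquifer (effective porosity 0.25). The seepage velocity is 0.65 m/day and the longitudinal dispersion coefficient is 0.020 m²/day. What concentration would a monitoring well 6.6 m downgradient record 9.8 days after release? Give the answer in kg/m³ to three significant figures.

0.447 kg/m³

For an instantaneous plane source, C(x,t) = M/(n_e·A·√(4πDt)) · exp(−(x−vt)²/(4Dt)), with n_e·A the pore (flow) area.
Plume center vt = 0.65 × 9.8 = 6.37 m, so the well at 6.6 m is 0.23 m downgradient of the peak.
√(4πDt) = 1.569 m, giving peak height M/(n_e·A·√(4πDt)) = 0.92/(0.25 × 4.9 × 1.569) = 0.4787 kg/m³.
(x−vt)²/(4Dt) = (0.23)²/(4 × 0.020 × 9.8) = 0.06747; exp(−0.06747) = 0.9348.
C = 0.4787 × 0.9348 = 0.447 kg/m³.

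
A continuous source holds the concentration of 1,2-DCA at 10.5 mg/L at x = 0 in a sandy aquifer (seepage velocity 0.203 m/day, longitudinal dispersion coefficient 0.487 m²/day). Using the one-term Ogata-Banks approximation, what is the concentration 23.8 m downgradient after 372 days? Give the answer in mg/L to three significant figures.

For a continuous step input, C/C₀ ≈ ½·erfc((x−vt)/(2√(Dt))).
vt = 0.203 × 372 = 75.516 m and 2√(Dt) = 2√(0.487 × 372) = 26.92 m.
Argument (x−vt)/(2√(Dt)) = (23.8 − 75.516)/26.92 = -1.921; ½·erfc(-1.921) = 0.9967.
C = 10.5 × 0.9967 = 10.5 mg/L.

10.5 mg/L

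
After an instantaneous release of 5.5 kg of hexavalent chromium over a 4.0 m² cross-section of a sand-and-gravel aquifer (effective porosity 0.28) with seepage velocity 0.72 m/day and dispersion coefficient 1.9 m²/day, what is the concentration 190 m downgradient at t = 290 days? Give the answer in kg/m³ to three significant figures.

0.0503 kg/m³

For an instantaneous plane source, C(x,t) = M/(n_e·A·√(4πDt)) · exp(−(x−vt)²/(4Dt)), with n_e·A the pore (flow) area.
Plume center vt = 0.72 × 290 = 208.8 m, so the well at 190 m is 18.8 m upgradient of the peak.
√(4πDt) = 83.21 m, giving peak height M/(n_e·A·√(4πDt)) = 5.5/(0.28 × 4.0 × 83.21) = 0.05902 kg/m³.
(x−vt)²/(4Dt) = (-18.8)²/(4 × 1.9 × 290) = 0.1604; exp(−0.1604) = 0.8518.
C = 0.05902 × 0.8518 = 0.0503 kg/m³.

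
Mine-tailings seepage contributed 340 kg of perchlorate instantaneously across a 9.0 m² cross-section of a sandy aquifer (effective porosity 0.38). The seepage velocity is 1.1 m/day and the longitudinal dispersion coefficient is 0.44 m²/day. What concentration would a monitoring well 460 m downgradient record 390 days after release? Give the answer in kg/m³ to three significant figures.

For an instantaneous plane source, C(x,t) = M/(n_e·A·√(4πDt)) · exp(−(x−vt)²/(4Dt)), with n_e·A the pore (flow) area.
Plume center vt = 1.1 × 390 = 429 m, so the well at 460 m is 31 m downgradient of the peak.
√(4πDt) = 46.44 m, giving peak height M/(n_e·A·√(4πDt)) = 340/(0.38 × 9.0 × 46.44) = 2.141 kg/m³.
(x−vt)²/(4Dt) = (31)²/(4 × 0.44 × 390) = 1.400; exp(−1.400) = 0.2466.
C = 2.141 × 0.2466 = 0.528 kg/m³.

0.528 kg/m³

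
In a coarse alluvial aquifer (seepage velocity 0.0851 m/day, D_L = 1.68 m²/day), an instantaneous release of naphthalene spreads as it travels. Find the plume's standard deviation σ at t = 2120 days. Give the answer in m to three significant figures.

84.4 m

Dispersive spreading gives a Gaussian with σ² = 2Dt; advection only shifts the center.
σ = √(2 × 1.68 × 2120) = 84.4 m.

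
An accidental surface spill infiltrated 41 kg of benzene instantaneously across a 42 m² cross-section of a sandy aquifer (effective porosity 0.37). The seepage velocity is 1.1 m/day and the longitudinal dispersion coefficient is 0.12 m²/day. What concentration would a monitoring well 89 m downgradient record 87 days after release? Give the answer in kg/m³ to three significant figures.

For an instantaneous plane source, C(x,t) = M/(n_e·A·√(4πDt)) · exp(−(x−vt)²/(4Dt)), with n_e·A the pore (flow) area.
Plume center vt = 1.1 × 87 = 95.7 m, so the well at 89 m is 6.7 m upgradient of the peak.
√(4πDt) = 11.45 m, giving peak height M/(n_e·A·√(4πDt)) = 41/(0.37 × 42 × 11.45) = 0.2304 kg/m³.
(x−vt)²/(4Dt) = (-6.7)²/(4 × 0.12 × 87) = 1.075; exp(−1.075) = 0.3413.
C = 0.2304 × 0.3413 = 0.0786 kg/m³.

0.0786 kg/m³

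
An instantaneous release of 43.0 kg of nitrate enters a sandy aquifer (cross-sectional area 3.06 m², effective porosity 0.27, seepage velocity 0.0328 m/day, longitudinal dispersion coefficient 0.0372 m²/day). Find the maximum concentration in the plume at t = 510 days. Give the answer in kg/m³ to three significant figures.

3.37 kg/m³

The peak of an instantaneous 1D plume sits at x = vt; there the Gaussian factor is 1 and C_max = M/(n_e·A·√(4πDt)), where n_e·A is the pore area the mass is dissolved in.
√(4πDt) = √(4π × 0.0372 × 510) = 15.44 m, so C_max = 43.0/(0.27 × 3.06 × 15.44) = 3.37 kg/m³.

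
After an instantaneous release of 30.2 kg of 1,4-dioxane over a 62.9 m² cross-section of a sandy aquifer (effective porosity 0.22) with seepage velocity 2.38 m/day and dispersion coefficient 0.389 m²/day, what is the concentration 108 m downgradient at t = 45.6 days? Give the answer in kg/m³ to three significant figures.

For an instantaneous plane source, C(x,t) = M/(n_e·A·√(4πDt)) · exp(−(x−vt)²/(4Dt)), with n_e·A the pore (flow) area.
Plume center vt = 2.38 × 45.6 = 108.528 m, so the well at 108 m is 0.528 m upgradient of the peak.
√(4πDt) = 14.93 m, giving peak height M/(n_e·A·√(4πDt)) = 30.2/(0.22 × 62.9 × 14.93) = 0.1462 kg/m³.
(x−vt)²/(4Dt) = (-0.528)²/(4 × 0.389 × 45.6) = 0.003929; exp(−0.003929) = 0.9961.
C = 0.1462 × 0.9961 = 0.146 kg/m³.

0.146 kg/m³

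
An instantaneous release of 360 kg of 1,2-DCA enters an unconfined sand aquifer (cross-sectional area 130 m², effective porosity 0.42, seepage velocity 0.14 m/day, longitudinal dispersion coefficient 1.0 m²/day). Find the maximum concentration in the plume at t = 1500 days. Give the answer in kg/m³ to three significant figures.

The peak of an instantaneous 1D plume sits at x = vt; there the Gaussian factor is 1 and C_max = M/(n_e·A·√(4πDt)), where n_e·A is the pore area the mass is dissolved in.
√(4πDt) = √(4π × 1.0 × 1500) = 137.3 m, so C_max = 360/(0.42 × 130 × 137.3) = 0.0480 kg/m³.

0.0480 kg/m³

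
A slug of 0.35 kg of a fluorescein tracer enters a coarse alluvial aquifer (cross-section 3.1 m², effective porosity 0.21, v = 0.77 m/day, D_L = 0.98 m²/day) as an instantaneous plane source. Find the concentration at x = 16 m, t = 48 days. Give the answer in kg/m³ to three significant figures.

0.00214 kg/m³

For an instantaneous plane source, C(x,t) = M/(n_e·A·√(4πDt)) · exp(−(x−vt)²/(4Dt)), with n_e·A the pore (flow) area.
Plume center vt = 0.77 × 48 = 36.96 m, so the well at 16 m is 20.96 m upgradient of the peak.
√(4πDt) = 24.31 m, giving peak height M/(n_e·A·√(4πDt)) = 0.35/(0.21 × 3.1 × 24.31) = 0.02212 kg/m³.
(x−vt)²/(4Dt) = (-20.96)²/(4 × 0.98 × 48) = 2.335; exp(−2.335) = 0.09681.
C = 0.02212 × 0.09681 = 0.00214 kg/m³.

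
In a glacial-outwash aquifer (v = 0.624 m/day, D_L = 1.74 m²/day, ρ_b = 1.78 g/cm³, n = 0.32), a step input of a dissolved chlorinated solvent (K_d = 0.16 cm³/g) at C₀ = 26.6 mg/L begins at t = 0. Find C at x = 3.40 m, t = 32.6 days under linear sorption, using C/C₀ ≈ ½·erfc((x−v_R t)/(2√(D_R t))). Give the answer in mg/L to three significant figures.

Retardation factor R = 1 + ρ_b·K_d/n = 1 + 1.78 × 0.16/0.32 = 1.890.
Sorption retards both mechanisms: v_R = v/R = 0.3302 m/day, D_R = D/R = 0.9206 m²/day.
v_R·t = 0.3302 × 32.6 = 10.76452 m; 2√(D_R t) = 10.96 m; argument = (3.40 − 10.76452)/10.96 = -0.6719.
C = C₀ × ½·erfc(-0.6719) = 26.6 × 0.8290 = 22.1 mg/L.

22.1 mg/L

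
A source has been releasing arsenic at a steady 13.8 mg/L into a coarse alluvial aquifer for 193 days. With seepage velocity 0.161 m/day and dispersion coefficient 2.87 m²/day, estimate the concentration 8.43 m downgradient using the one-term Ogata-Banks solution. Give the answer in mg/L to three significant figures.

10.4 mg/L

For a continuous step input, C/C₀ ≈ ½·erfc((x−vt)/(2√(Dt))).
vt = 0.161 × 193 = 31.073 m and 2√(Dt) = 2√(2.87 × 193) = 47.07 m.
Argument (x−vt)/(2√(Dt)) = (8.43 − 31.073)/47.07 = -0.4810; ½·erfc(-0.4810) = 0.7518.
C = 13.8 × 0.7518 = 10.4 mg/L.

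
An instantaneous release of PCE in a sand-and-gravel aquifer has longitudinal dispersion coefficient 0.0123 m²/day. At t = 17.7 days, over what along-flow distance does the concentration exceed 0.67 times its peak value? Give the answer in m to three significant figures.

The plume is Gaussian with σ = √(2Dt) = √(2 × 0.0123 × 17.7) = 0.6599 m.
C/C_peak = exp(−Δx²/(2σ²)) = 0.67 ⇒ Δx = σ·√(−2 ln 0.67) = 0.6599 × 0.8950 = 0.5906 m.
Width = 2Δx = 1.18 m.

1.18 m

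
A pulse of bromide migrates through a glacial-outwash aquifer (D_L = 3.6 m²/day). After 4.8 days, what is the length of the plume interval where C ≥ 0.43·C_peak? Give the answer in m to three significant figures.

15.3 m

The plume is Gaussian with σ = √(2Dt) = √(2 × 3.6 × 4.8) = 5.879 m.
C/C_peak = exp(−Δx²/(2σ²)) = 0.43 ⇒ Δx = σ·√(−2 ln 0.43) = 5.879 × 1.299 = 7.637 m.
Width = 2Δx = 15.3 m.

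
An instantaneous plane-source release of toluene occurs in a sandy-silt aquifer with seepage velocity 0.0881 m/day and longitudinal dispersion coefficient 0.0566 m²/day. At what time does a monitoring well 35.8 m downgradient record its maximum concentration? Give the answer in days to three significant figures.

399 days

For the 1D instantaneous-source solution, setting ∂C/∂t = 0 at fixed x gives v²t² + 2Dt − x² = 0, so t = (√(D² + v²x²) − D)/v².
√(D² + v²x²) = √(0.0566² + 0.0881² × 35.8²) = 3.154; v² = 0.00776161.
t = (3.154 − 0.0566)/0.00776161 = 399 days (vs. the pure-advection estimate x/v = 406 d).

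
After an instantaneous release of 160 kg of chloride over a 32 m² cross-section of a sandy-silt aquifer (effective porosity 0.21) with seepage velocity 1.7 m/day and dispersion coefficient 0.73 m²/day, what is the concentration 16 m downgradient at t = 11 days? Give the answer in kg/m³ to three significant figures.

1.89 kg/m³

For an instantaneous plane source, C(x,t) = M/(n_e·A·√(4πDt)) · exp(−(x−vt)²/(4Dt)), with n_e·A the pore (flow) area.
Plume center vt = 1.7 × 11 = 18.7 m, so the well at 16 m is 2.7 m upgradient of the peak.
√(4πDt) = 10.05 m, giving peak height M/(n_e·A·√(4πDt)) = 160/(0.21 × 32 × 10.05) = 2.369 kg/m³.
(x−vt)²/(4Dt) = (-2.7)²/(4 × 0.73 × 11) = 0.2270; exp(−0.2270) = 0.7969.
C = 2.369 × 0.7969 = 1.89 kg/m³.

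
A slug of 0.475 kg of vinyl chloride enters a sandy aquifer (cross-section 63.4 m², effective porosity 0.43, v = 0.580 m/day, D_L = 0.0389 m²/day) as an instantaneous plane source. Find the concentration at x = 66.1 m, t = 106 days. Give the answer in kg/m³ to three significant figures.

For an instantaneous plane source, C(x,t) = M/(n_e·A·√(4πDt)) · exp(−(x−vt)²/(4Dt)), with n_e·A the pore (flow) area.
Plume center vt = 0.580 × 106 = 61.48 m, so the well at 66.1 m is 4.62 m downgradient of the peak.
√(4πDt) = 7.198 m, giving peak height M/(n_e·A·√(4πDt)) = 0.475/(0.43 × 63.4 × 7.198) = 0.002421 kg/m³.
(x−vt)²/(4Dt) = (4.62)²/(4 × 0.0389 × 106) = 1.294; exp(−1.294) = 0.2742.
C = 0.002421 × 0.2742 = 0.000664 kg/m³.

0.000664 kg/m³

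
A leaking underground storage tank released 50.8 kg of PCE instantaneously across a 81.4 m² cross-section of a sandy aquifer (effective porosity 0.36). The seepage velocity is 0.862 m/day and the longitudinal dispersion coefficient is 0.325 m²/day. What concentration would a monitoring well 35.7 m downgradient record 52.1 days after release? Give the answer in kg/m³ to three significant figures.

0.0340 kg/m³

For an instantaneous plane source, C(x,t) = M/(n_e·A·√(4πDt)) · exp(−(x−vt)²/(4Dt)), with n_e·A the pore (flow) area.
Plume center vt = 0.862 × 52.1 = 44.9102 m, so the well at 35.7 m is 9.2102 m upgradient of the peak.
√(4πDt) = 14.59 m, giving peak height M/(n_e·A·√(4πDt)) = 50.8/(0.36 × 81.4 × 14.59) = 0.1188 kg/m³.
(x−vt)²/(4Dt) = (-9.2102)²/(4 × 0.325 × 52.1) = 1.252; exp(−1.252) = 0.2859.
C = 0.1188 × 0.2859 = 0.0340 kg/m³.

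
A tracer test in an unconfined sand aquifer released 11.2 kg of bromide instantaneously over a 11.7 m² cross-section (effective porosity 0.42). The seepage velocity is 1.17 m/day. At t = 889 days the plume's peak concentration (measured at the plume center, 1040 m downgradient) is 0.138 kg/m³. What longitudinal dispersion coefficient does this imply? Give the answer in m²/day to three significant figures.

At the plume center C_max = M/(n_e·A·√(4πDt)), so D = M²/(4πt·(n_e·A·C_max)²).
n_e·A·C_max = 0.42 × 11.7 × 0.138 = 0.6781 kg/m.
D = 11.2²/(4π × 889 × 0.6781²) = 0.0244 m²/day.

0.0244 m²/day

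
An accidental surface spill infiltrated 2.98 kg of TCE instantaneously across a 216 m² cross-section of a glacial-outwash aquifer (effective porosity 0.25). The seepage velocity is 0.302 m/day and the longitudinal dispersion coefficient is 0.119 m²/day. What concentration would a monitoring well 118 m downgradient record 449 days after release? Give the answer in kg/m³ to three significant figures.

For an instantaneous plane source, C(x,t) = M/(n_e·A·√(4πDt)) · exp(−(x−vt)²/(4Dt)), with n_e·A the pore (flow) area.
Plume center vt = 0.302 × 449 = 135.598 m, so the well at 118 m is 17.598 m upgradient of the peak.
√(4πDt) = 25.91 m, giving peak height M/(n_e·A·√(4πDt)) = 2.98/(0.25 × 216 × 25.91) = 0.002130 kg/m³.
(x−vt)²/(4Dt) = (-17.598)²/(4 × 0.119 × 449) = 1.449; exp(−1.449) = 0.2348.
C = 0.002130 × 0.2348 = 0.000500 kg/m³.

0.000500 kg/m³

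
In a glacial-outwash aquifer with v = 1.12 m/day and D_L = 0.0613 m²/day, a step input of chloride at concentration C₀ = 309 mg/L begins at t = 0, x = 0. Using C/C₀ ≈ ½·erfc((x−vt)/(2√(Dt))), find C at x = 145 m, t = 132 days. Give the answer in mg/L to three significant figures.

For a continuous step input, C/C₀ ≈ ½·erfc((x−vt)/(2√(Dt))).
vt = 1.12 × 132 = 147.84 m and 2√(Dt) = 2√(0.0613 × 132) = 5.689 m.
Argument (x−vt)/(2√(Dt)) = (145 − 147.84)/5.689 = -0.4992; ½·erfc(-0.4992) = 0.7599.
C = 309 × 0.7599 = 235 mg/L.

235 mg/L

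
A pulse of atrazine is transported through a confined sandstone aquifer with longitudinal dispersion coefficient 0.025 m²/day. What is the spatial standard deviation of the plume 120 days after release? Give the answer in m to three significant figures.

2.45 m

Dispersive spreading gives a Gaussian with σ² = 2Dt; advection only shifts the center.
σ = √(2 × 0.025 × 120) = 2.45 m.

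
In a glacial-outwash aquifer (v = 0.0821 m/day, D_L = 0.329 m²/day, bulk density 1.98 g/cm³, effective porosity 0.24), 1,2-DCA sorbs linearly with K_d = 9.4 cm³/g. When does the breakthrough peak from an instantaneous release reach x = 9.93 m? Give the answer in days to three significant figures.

Retardation factor R = 1 + ρ_b·K_d/n = 1 + 1.98 × 9.4/0.24 = 78.55.
Sorption retards both mechanisms: v_R = v/R = 0.001045 m/day, D_R = D/R = 0.004188 m²/day.
Peak time from v_R²t² + 2D_R t − x² = 0: t = (√(D_R² + v_R²x²) − D_R)/v_R².
√(D_R² + v_R²x²) = √(0.004188² + 0.001045² × 9.93²) = 0.01119; v_R² = 1.092e-06.
t = (0.01119 − 0.004188)/1.092e-06 = 6410 days.

6410 days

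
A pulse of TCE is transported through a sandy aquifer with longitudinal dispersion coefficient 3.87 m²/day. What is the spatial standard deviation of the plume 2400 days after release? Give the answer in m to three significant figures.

Dispersive spreading gives a Gaussian with σ² = 2Dt; advection only shifts the center.
σ = √(2 × 3.87 × 2400) = 136 m.

136 m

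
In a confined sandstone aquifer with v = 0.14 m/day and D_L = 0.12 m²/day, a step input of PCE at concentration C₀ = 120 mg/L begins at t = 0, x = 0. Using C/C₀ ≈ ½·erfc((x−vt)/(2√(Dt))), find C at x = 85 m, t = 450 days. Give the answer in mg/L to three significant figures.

2.06 mg/L

For a continuous step input, C/C₀ ≈ ½·erfc((x−vt)/(2√(Dt))).
vt = 0.14 × 450 = 63 m and 2√(Dt) = 2√(0.12 × 450) = 14.70 m.
Argument (x−vt)/(2√(Dt)) = (85 − 63)/14.70 = 1.497; ½·erfc(1.497) = 0.01713.
C = 120 × 0.01713 = 2.06 mg/L.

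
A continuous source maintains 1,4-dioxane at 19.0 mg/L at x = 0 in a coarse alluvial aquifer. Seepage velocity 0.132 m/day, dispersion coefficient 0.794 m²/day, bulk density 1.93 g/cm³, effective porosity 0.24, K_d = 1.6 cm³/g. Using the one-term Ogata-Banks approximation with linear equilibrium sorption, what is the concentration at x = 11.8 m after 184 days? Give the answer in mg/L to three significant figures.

Retardation factor R = 1 + ρ_b·K_d/n = 1 + 1.93 × 1.6/0.24 = 13.87.
Sorption retards both mechanisms: v_R = v/R = 0.009517 m/day, D_R = D/R = 0.05725 m²/day.
v_R·t = 0.009517 × 184 = 1.751128 m; 2√(D_R t) = 6.491 m; argument = (11.8 − 1.751128)/6.491 = 1.548.
C = C₀ × ½·erfc(1.548) = 19.0 × 0.01429 = 0.272 mg/L.

0.272 mg/L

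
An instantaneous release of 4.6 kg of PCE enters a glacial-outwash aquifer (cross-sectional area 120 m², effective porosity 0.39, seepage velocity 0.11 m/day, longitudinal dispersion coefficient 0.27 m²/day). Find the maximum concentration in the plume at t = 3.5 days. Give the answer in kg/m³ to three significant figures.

0.0285 kg/m³

The peak of an instantaneous 1D plume sits at x = vt; there the Gaussian factor is 1 and C_max = M/(n_e·A·√(4πDt)), where n_e·A is the pore area the mass is dissolved in.
√(4πDt) = √(4π × 0.27 × 3.5) = 3.446 m, so C_max = 4.6/(0.39 × 120 × 3.446) = 0.0285 kg/m³.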